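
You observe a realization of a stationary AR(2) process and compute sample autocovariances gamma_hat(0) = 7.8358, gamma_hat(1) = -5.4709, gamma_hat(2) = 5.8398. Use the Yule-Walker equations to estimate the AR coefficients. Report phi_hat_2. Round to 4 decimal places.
\hat\phi_{2} = 0.5030

The Yule-Walker equations for an AR(p) process read, in matrix form,
  Gamma_p phi = r_p,   with   (Gamma_p)_{ij} = gamma(|i - j|),
                       (r_p)_i = gamma(i),   i,j = 1..p.
Substitute the sample gammas (Toeplitz matrix and right-hand side of size 2):
  Gamma_p = [[7.8358, -5.4709], [-5.4709, 7.8358]]
  r_p     = [-5.4709, 5.8398]
Written out:
  7.8358 phi_1 - 5.4709 phi_2 = -5.4709
  -5.4709 phi_1 + 7.8358 phi_2 = 5.8398
Solve by Cramer's rule:
  det = gamma(0)^2 - gamma(1)^2 = (7.8358)^2 - (-5.4709)^2 = 61.39976164 - 29.93074681 = 31.46901483
  phi_hat_1 = [gamma(1) gamma(0) - gamma(1) gamma(2)] / det = [(-5.4709)(7.8358) - (-5.4709)(5.8398)] / 31.46901483 = -10.9199164 / 31.46901483 = -0.347
  phi_hat_2 = [gamma(0) gamma(2) - gamma(1)^2] / det = [(7.8358)(5.8398) - (-5.4709)^2] / 31.46901483 = 15.82875803 / 31.46901483 = 0.503
So phi_hat = [-0.3470, 0.5030].
Therefore phi_hat_2 = 0.5030.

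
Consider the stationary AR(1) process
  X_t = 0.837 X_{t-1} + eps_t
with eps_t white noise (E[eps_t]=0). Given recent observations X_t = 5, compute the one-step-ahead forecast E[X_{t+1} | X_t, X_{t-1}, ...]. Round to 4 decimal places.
E[X_{t+1} \mid \mathcal F_t] = 4.1850

For an AR(p) model X_t = c + sum_i phi_i X_{t-i} + eps_t, the
one-step-ahead conditional mean is
  E[X_{t+1} | X_t, ...] = c + sum_i phi_i X_{t+1-i}.
Substitute known values:
  E[X_{t+1} | ...] = (0.837) * (5)
                   = 4.1850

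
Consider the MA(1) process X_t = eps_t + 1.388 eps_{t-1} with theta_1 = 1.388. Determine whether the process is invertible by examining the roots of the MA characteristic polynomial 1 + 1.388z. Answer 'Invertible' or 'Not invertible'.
\text{Not invertible}

The MA(q) characteristic polynomial is P(z) = 1 + 1.388z.
Invertibility requires all roots to lie outside the unit circle, i.e. |z| > 1 for every root.
This is linear in z: 1 + (1.388) z = 0  =>  z = -1/(1.388) = -0.720461,  |z| = 0.720461.
Moduli of all roots: 0.7205.
All moduli strictly greater than 1? No.
Verdict: Not invertible.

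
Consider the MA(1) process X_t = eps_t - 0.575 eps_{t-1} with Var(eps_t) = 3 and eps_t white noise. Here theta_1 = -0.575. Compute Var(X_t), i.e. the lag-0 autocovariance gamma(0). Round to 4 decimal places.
\gamma(0) = 3.9919

For an MA(q) process X_t = eps_t + sum_i theta_i eps_{t-i} with
Var(eps_t) = sigma^2, the variance is
  gamma(0) = sigma^2 * (1 + sum_i theta_i^2).
  sum_i theta_i^2 = (-0.575)^2 = 0.330625.
  gamma(0) = 3 * (1 + 0.330625) = 3 * 1.330625 = 3.991875, which rounds to 3.9919.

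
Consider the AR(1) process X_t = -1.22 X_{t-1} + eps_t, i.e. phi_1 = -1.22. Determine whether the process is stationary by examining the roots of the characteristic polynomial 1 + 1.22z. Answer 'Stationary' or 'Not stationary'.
\text{Not stationary}

The AR(p) characteristic polynomial is P(z) = 1 + 1.22z.
Stationarity requires all roots to lie outside the unit circle, i.e. |z| > 1 for every root.
This is linear in z: 1 + (1.22) z = 0  =>  z = -1/(1.22) = -0.819672,  |z| = 0.819672.
Moduli of all roots: 0.8197.
All moduli strictly greater than 1? No.
Verdict: Not stationary.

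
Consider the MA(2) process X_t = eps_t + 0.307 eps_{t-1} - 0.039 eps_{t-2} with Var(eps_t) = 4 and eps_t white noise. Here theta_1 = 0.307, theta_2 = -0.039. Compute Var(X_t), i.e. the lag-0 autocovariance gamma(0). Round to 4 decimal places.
\gamma(0) = 4.3831

For an MA(q) process X_t = eps_t + sum_i theta_i eps_{t-i} with
Var(eps_t) = sigma^2, the variance is
  gamma(0) = sigma^2 * (1 + sum_i theta_i^2).
  sum_i theta_i^2 = (0.307)^2 + (-0.039)^2 = 0.094249 + 0.001521 = 0.09577.
  gamma(0) = 4 * (1 + 0.09577) = 4 * 1.09577 = 4.38308, which rounds to 4.3831.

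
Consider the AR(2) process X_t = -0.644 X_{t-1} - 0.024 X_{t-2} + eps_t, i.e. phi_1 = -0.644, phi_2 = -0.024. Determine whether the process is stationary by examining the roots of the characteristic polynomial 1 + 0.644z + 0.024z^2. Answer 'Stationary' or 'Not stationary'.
\text{Stationary}

The AR(p) characteristic polynomial is P(z) = 1 + 0.644z + 0.024z^2.
Stationarity requires all roots to lie outside the unit circle, i.e. |z| > 1 for every root.
Set 1 + (0.644) z + (0.024) z^2 = 0, i.e. a z^2 + b z + c = 0 with a = 0.024, b = 0.644, c = 1.
Discriminant D = b^2 - 4ac = (0.644)^2 - 4*(0.024)*1 = 0.414736 - (0.096) = 0.318736.
D >= 0, so the roots are real: z = (-b +/- sqrt(D)) / (2a) = (-0.644 +/- 0.564567) / (0.048).
  z_1 = (-0.644 + 0.564567) / (0.048) = -1.6549,   |z_1| = 1.6549.
  z_2 = (-0.644 - 0.564567) / (0.048) = -25.1785,   |z_2| = 25.1785.
Moduli of all roots: 1.6549, 25.1785.
All moduli strictly greater than 1? Yes.
Verdict: Stationary.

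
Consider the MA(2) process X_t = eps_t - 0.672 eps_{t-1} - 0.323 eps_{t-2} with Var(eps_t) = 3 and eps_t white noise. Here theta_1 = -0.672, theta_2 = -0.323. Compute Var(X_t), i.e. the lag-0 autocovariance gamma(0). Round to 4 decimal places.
\gamma(0) = 4.6677

For an MA(q) process X_t = eps_t + sum_i theta_i eps_{t-i} with
Var(eps_t) = sigma^2, the variance is
  gamma(0) = sigma^2 * (1 + sum_i theta_i^2).
  sum_i theta_i^2 = (-0.672)^2 + (-0.323)^2 = 0.451584 + 0.104329 = 0.555913.
  gamma(0) = 3 * (1 + 0.555913) = 3 * 1.555913 = 4.667739, which rounds to 4.6677.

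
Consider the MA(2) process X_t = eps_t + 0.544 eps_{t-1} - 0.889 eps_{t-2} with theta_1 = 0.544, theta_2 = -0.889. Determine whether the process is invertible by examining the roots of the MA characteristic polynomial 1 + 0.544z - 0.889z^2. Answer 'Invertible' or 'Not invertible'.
\text{Not invertible}

The MA(q) characteristic polynomial is P(z) = 1 + 0.544z - 0.889z^2.
Invertibility requires all roots to lie outside the unit circle, i.e. |z| > 1 for every root.
Set 1 + (0.544) z + (-0.889) z^2 = 0, i.e. a z^2 + b z + c = 0 with a = -0.889, b = 0.544, c = 1.
Discriminant D = b^2 - 4ac = (0.544)^2 - 4*(-0.889)*1 = 0.295936 - (-3.556) = 3.851936.
D >= 0, so the roots are real: z = (-b +/- sqrt(D)) / (2a) = (-0.544 +/- 1.962635) / (-1.778).
  z_1 = (-0.544 + 1.962635) / (-1.778) = -0.7979,   |z_1| = 0.7979.
  z_2 = (-0.544 - 1.962635) / (-1.778) = 1.4098,   |z_2| = 1.4098.
Moduli of all roots: 0.7979, 1.4098.
All moduli strictly greater than 1? No.
Verdict: Not invertible.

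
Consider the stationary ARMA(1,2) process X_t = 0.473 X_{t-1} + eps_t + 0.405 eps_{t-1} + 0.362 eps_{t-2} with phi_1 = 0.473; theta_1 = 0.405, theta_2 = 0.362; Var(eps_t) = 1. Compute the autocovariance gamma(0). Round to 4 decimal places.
\gamma(0) = 2.5492

Multiply the model equation by X_{t-k} and take expectations. With theta_0 = psi_0 = 1 and psi_j the MA(infinity) weights, this gives
  gamma(k) - sum_i phi_i gamma(k-i) = c_k,
  c_k = sigma^2 * sum_{j=k..q} theta_j psi_{j-k}   (c_k = 0 for k > q),
using gamma(-m) = gamma(m).
psi-weights needed (psi_j = theta_j + sum_i phi_i psi_{j-i}):
  psi_1 = theta_1 + phi_1 = 0.405 + (0.473) = 0.878
  psi_2 = theta_2 + phi_1 psi_1 = 0.362 + (0.473)(0.878) = 0.777294
Right-hand sides:
  c_0 = sigma^2 (1 + theta_1 psi_1 + theta_2 psi_2) = 1 * (1 + (0.405)(0.878) + (0.362)(0.777294)) = 1 * 1.63697 = 1.63697
  c_1 = sigma^2 (theta_1 + theta_2 psi_1) = 1 * (0.405 + (0.362)(0.878)) = 0.722836
  c_2 = sigma^2 theta_2 = 1 * (0.362) = 0.362
Equations for k = 0 and k = 1 (AR order 1):
  gamma(0) = phi_1 gamma(1) + c_0
  gamma(1) = phi_1 gamma(0) + c_1
Substituting the second into the first: gamma(0) (1 - phi_1^2) = c_0 + phi_1 c_1, so
  gamma(0) = (c_0 + phi_1 c_1) / (1 - phi_1^2) = (1.63697 + (0.473)(0.722836)) / (1 - (0.473)^2) = 1.978872 / 0.776271 = 2.549202.
Therefore gamma(0) = 2.5492 (to 4 decimal places).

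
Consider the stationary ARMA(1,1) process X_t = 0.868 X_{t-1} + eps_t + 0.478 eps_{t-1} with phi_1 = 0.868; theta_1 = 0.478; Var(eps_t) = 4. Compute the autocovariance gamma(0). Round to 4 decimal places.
\gamma(0) = 33.3900

Multiply the model equation by X_{t-k} and take expectations. With theta_0 = psi_0 = 1 and psi_j the MA(infinity) weights, this gives
  gamma(k) - sum_i phi_i gamma(k-i) = c_k,
  c_k = sigma^2 * sum_{j=k..q} theta_j psi_{j-k}   (c_k = 0 for k > q),
using gamma(-m) = gamma(m).
psi-weights needed (psi_j = theta_j + sum_i phi_i psi_{j-i}):
  psi_1 = theta_1 + phi_1 = 0.478 + (0.868) = 1.346
Right-hand sides:
  c_0 = sigma^2 (1 + theta_1 psi_1) = 4 * (1 + (0.478)(1.346)) = 4 * 1.643388 = 6.573552
  c_1 = sigma^2 theta_1 = 4 * (0.478) = 1.912
  c_2 = 0
Equations for k = 0 and k = 1 (AR order 1):
  gamma(0) = phi_1 gamma(1) + c_0
  gamma(1) = phi_1 gamma(0) + c_1
Substituting the second into the first: gamma(0) (1 - phi_1^2) = c_0 + phi_1 c_1, so
  gamma(0) = (c_0 + phi_1 c_1) / (1 - phi_1^2) = (6.573552 + (0.868)(1.912)) / (1 - (0.868)^2) = 8.233168 / 0.246576 = 33.389981.
Therefore gamma(0) = 33.3900 (to 4 decimal places).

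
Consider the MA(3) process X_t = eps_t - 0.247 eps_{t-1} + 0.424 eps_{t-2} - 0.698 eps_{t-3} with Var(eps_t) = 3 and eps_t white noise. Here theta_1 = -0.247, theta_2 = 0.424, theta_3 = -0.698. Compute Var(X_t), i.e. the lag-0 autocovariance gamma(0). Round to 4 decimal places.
\gamma(0) = 5.1840

For an MA(q) process X_t = eps_t + sum_i theta_i eps_{t-i} with
Var(eps_t) = sigma^2, the variance is
  gamma(0) = sigma^2 * (1 + sum_i theta_i^2).
  sum_i theta_i^2 = (-0.247)^2 + (0.424)^2 + (-0.698)^2 = 0.061009 + 0.179776 + 0.487204 = 0.727989.
  gamma(0) = 3 * (1 + 0.727989) = 3 * 1.727989 = 5.183967, which rounds to 5.1840.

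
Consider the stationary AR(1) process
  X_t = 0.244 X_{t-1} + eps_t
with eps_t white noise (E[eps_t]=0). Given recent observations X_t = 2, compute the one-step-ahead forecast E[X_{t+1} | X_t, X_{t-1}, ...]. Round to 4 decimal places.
E[X_{t+1} \mid \mathcal F_t] = 0.4880

For an AR(p) model X_t = c + sum_i phi_i X_{t-i} + eps_t, the
one-step-ahead conditional mean is
  E[X_{t+1} | X_t, ...] = c + sum_i phi_i X_{t+1-i}.
Substitute known values:
  E[X_{t+1} | ...] = (0.244) * (2)
                   = 0.4880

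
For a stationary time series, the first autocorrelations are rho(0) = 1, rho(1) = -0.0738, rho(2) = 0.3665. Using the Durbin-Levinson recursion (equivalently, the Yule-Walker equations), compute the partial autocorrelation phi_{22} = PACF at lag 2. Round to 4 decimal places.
\phi_{22} = 0.3630

The PACF at lag k is phi_{kk}, the last component of the solution
to the Yule-Walker system G_k phi = r_k where
  (G_k)_{ij} = rho(|i - j|), (r_k)_i = rho(i), i,j = 1..k.
Equivalently, Durbin-Levinson gives phi_{kk} iteratively:
  phi_{11} = rho(1)
  phi_{kk} = [rho(k) - sum_{j=1..k-1} phi_{k-1,j} rho(k-j)]
            / [1 - sum_{j=1..k-1} phi_{k-1,j} rho(j)],
  phi_{k,j} = phi_{k-1,j} - phi_{kk} phi_{k-1,k-j},  j = 1..k-1.
Step k = 1:
  phi_11 = rho(1) = -0.0738.
Step k = 2:
  phi_22 = [rho(2) - phi_11 rho(1)] / [1 - phi_11 rho(1)] = [0.3665 - (-0.0738)(-0.0738)] / [1 - (-0.0738)(-0.0738)]
         = 0.36105356 / 0.99455356 = 0.363.
Therefore phi_{22} = 0.3630.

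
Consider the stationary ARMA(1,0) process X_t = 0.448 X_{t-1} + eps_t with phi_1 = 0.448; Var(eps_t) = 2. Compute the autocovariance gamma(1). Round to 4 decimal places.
\gamma(1) = 1.1210

Multiply the model equation by X_{t-k} and take expectations. With theta_0 = psi_0 = 1 and psi_j the MA(infinity) weights, this gives
  gamma(k) - sum_i phi_i gamma(k-i) = c_k,
  c_k = sigma^2 * sum_{j=k..q} theta_j psi_{j-k}   (c_k = 0 for k > q),
using gamma(-m) = gamma(m).
Pure AR (q = 0): c_0 = sigma^2 = 2, c_k = 0 for k >= 1.
Equations for k = 0 and k = 1 (AR order 1):
  gamma(0) = phi_1 gamma(1) + c_0
  gamma(1) = phi_1 gamma(0) + c_1
Substituting the second into the first: gamma(0) (1 - phi_1^2) = c_0 + phi_1 c_1, so
  gamma(0) = c_0 / (1 - phi_1^2) = 2 / (1 - (0.448)^2) = 2 / 0.799296 = 2.502202.
  gamma(1) = phi_1 gamma(0) = (0.448)(2.502202) = 1.120986.
Therefore gamma(1) = 1.1210 (to 4 decimal places).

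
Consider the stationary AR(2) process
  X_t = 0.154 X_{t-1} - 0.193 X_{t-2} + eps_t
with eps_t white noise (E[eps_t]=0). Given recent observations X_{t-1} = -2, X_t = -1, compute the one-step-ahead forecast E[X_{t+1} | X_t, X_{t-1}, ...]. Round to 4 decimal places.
E[X_{t+1} \mid \mathcal F_t] = 0.2320

For an AR(p) model X_t = c + sum_i phi_i X_{t-i} + eps_t, the
one-step-ahead conditional mean is
  E[X_{t+1} | X_t, ...] = c + sum_i phi_i X_{t+1-i}.
Substitute known values:
  E[X_{t+1} | ...] = (0.154) * (-1) + (-0.193) * (-2)
                   = 0.2320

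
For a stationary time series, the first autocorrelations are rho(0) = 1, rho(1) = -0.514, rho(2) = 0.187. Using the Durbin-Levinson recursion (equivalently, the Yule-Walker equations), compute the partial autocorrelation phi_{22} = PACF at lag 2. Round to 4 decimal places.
\phi_{22} = -0.1049

The PACF at lag k is phi_{kk}, the last component of the solution
to the Yule-Walker system G_k phi = r_k where
  (G_k)_{ij} = rho(|i - j|), (r_k)_i = rho(i), i,j = 1..k.
Equivalently, Durbin-Levinson gives phi_{kk} iteratively:
  phi_{11} = rho(1)
  phi_{kk} = [rho(k) - sum_{j=1..k-1} phi_{k-1,j} rho(k-j)]
            / [1 - sum_{j=1..k-1} phi_{k-1,j} rho(j)],
  phi_{k,j} = phi_{k-1,j} - phi_{kk} phi_{k-1,k-j},  j = 1..k-1.
Step k = 1:
  phi_11 = rho(1) = -0.514.
Step k = 2:
  phi_22 = [rho(2) - phi_11 rho(1)] / [1 - phi_11 rho(1)] = [0.187 - (-0.514)(-0.514)] / [1 - (-0.514)(-0.514)]
         = -0.077196 / 0.735804 = -0.1049.
Therefore phi_{22} = -0.1049.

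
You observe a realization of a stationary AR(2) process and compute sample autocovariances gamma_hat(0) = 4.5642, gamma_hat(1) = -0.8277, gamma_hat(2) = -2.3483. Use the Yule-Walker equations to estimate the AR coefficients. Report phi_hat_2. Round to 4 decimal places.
\hat\phi_{2} = -0.5660

The Yule-Walker equations for an AR(p) process read, in matrix form,
  Gamma_p phi = r_p,   with   (Gamma_p)_{ij} = gamma(|i - j|),
                       (r_p)_i = gamma(i),   i,j = 1..p.
Substitute the sample gammas (Toeplitz matrix and right-hand side of size 2):
  Gamma_p = [[4.5642, -0.8277], [-0.8277, 4.5642]]
  r_p     = [-0.8277, -2.3483]
Written out:
  4.5642 phi_1 - 0.8277 phi_2 = -0.8277
  -0.8277 phi_1 + 4.5642 phi_2 = -2.3483
Solve by Cramer's rule:
  det = gamma(0)^2 - gamma(1)^2 = (4.5642)^2 - (-0.8277)^2 = 20.83192164 - 0.68508729 = 20.14683435
  phi_hat_1 = [gamma(1) gamma(0) - gamma(1) gamma(2)] / det = [(-0.8277)(4.5642) - (-0.8277)(-2.3483)] / 20.14683435 = -5.72147625 / 20.14683435 = -0.284
  phi_hat_2 = [gamma(0) gamma(2) - gamma(1)^2] / det = [(4.5642)(-2.3483) - (-0.8277)^2] / 20.14683435 = -11.40319815 / 20.14683435 = -0.566
So phi_hat = [-0.2840, -0.5660].
Therefore phi_hat_2 = -0.5660.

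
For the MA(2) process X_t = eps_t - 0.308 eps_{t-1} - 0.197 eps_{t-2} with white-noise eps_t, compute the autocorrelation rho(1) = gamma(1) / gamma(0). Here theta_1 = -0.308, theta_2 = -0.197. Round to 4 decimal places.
\rho(1) = -0.2182

For an MA(q) process with theta_0 = 1, the autocovariance is
  gamma(k) = sigma^2 * sum_{i=0..q-k} theta_i * theta_{i+k},
and rho(k) = gamma(k) / gamma(0). Sigma^2 cancels.
  numerator   = (1)*(-0.308) + (-0.308)*(-0.197) = -0.247324.
  denominator = (1)^2 + (-0.308)^2 + (-0.197)^2 = 1.133673.
  rho(1) = -0.247324 / 1.133673 = -0.2182.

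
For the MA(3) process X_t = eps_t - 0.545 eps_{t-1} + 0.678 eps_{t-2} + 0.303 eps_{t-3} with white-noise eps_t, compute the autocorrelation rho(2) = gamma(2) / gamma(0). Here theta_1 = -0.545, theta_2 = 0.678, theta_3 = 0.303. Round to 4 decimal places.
\rho(2) = 0.2774

For an MA(q) process with theta_0 = 1, the autocovariance is
  gamma(k) = sigma^2 * sum_{i=0..q-k} theta_i * theta_{i+k},
and rho(k) = gamma(k) / gamma(0). Sigma^2 cancels.
  numerator   = (1)*(0.678) + (-0.545)*(0.303) = 0.512865.
  denominator = (1)^2 + (-0.545)^2 + (0.678)^2 + (0.303)^2 = 1.848518.
  rho(2) = 0.512865 / 1.848518 = 0.2774.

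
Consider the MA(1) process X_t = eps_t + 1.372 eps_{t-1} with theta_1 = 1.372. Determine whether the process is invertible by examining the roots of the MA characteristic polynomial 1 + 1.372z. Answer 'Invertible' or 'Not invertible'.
\text{Not invertible}

The MA(q) characteristic polynomial is P(z) = 1 + 1.372z.
Invertibility requires all roots to lie outside the unit circle, i.e. |z| > 1 for every root.
This is linear in z: 1 + (1.372) z = 0  =>  z = -1/(1.372) = -0.728863,  |z| = 0.728863.
Moduli of all roots: 0.7289.
All moduli strictly greater than 1? No.
Verdict: Not invertible.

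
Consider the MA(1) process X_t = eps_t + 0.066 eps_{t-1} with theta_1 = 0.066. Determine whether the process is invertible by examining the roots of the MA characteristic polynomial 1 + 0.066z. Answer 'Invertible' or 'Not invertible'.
\text{Invertible}

The MA(q) characteristic polynomial is P(z) = 1 + 0.066z.
Invertibility requires all roots to lie outside the unit circle, i.e. |z| > 1 for every root.
This is linear in z: 1 + (0.066) z = 0  =>  z = -1/(0.066) = -15.151515,  |z| = 15.151515.
Moduli of all roots: 15.1515.
All moduli strictly greater than 1? Yes.
Verdict: Invertible.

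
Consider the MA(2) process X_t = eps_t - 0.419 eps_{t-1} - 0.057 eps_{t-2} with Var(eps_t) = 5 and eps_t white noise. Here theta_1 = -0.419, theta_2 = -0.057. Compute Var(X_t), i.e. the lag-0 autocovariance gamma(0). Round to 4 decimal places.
\gamma(0) = 5.8941

For an MA(q) process X_t = eps_t + sum_i theta_i eps_{t-i} with
Var(eps_t) = sigma^2, the variance is
  gamma(0) = sigma^2 * (1 + sum_i theta_i^2).
  sum_i theta_i^2 = (-0.419)^2 + (-0.057)^2 = 0.175561 + 0.003249 = 0.17881.
  gamma(0) = 5 * (1 + 0.17881) = 5 * 1.17881 = 5.89405, which rounds to 5.8941.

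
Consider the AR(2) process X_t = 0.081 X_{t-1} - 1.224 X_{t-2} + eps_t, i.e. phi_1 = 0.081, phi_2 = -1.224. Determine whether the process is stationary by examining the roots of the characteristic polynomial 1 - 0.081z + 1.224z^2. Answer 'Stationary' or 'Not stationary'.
\text{Not stationary}

The AR(p) characteristic polynomial is P(z) = 1 - 0.081z + 1.224z^2.
Stationarity requires all roots to lie outside the unit circle, i.e. |z| > 1 for every root.
Set 1 + (-0.081) z + (1.224) z^2 = 0, i.e. a z^2 + b z + c = 0 with a = 1.224, b = -0.081, c = 1.
Discriminant D = b^2 - 4ac = (-0.081)^2 - 4*(1.224)*1 = 0.006561 - (4.896) = -4.889439.
D < 0, so the roots are the complex-conjugate pair z = (-b +/- i sqrt(-D)) / (2a) = 0.0331 +/- 0.9033i.
For a conjugate pair |z|^2 = z * conj(z) = (product of roots) = c/a = 1/(1.224) = 0.816993, so |z| = sqrt(0.816993) = 0.9039 for both roots.
Moduli of all roots: 0.9039, 0.9039.
All moduli strictly greater than 1? No.
Verdict: Not stationary.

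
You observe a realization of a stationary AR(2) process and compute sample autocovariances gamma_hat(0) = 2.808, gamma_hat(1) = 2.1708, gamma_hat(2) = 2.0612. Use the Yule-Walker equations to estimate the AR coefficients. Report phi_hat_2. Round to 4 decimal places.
\hat\phi_{2} = 0.3390

The Yule-Walker equations for an AR(p) process read, in matrix form,
  Gamma_p phi = r_p,   with   (Gamma_p)_{ij} = gamma(|i - j|),
                       (r_p)_i = gamma(i),   i,j = 1..p.
Substitute the sample gammas (Toeplitz matrix and right-hand side of size 2):
  Gamma_p = [[2.808, 2.1708], [2.1708, 2.808]]
  r_p     = [2.1708, 2.0612]
Written out:
  2.808 phi_1 + 2.1708 phi_2 = 2.1708
  2.1708 phi_1 + 2.808 phi_2 = 2.0612
Solve by Cramer's rule:
  det = gamma(0)^2 - gamma(1)^2 = (2.808)^2 - (2.1708)^2 = 7.884864 - 4.71237264 = 3.17249136
  phi_hat_1 = [gamma(1) gamma(0) - gamma(1) gamma(2)] / det = [(2.1708)(2.808) - (2.1708)(2.0612)] / 3.17249136 = 1.62115344 / 3.17249136 = 0.511
  phi_hat_2 = [gamma(0) gamma(2) - gamma(1)^2] / det = [(2.808)(2.0612) - (2.1708)^2] / 3.17249136 = 1.07547696 / 3.17249136 = 0.339
So phi_hat = [0.5110, 0.3390].
Therefore phi_hat_2 = 0.3390.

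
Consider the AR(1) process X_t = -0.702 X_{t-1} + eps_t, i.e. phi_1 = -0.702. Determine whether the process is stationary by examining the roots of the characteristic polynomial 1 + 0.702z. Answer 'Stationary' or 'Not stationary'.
\text{Stationary}

The AR(p) characteristic polynomial is P(z) = 1 + 0.702z.
Stationarity requires all roots to lie outside the unit circle, i.e. |z| > 1 for every root.
This is linear in z: 1 + (0.702) z = 0  =>  z = -1/(0.702) = -1.424501,  |z| = 1.424501.
Moduli of all roots: 1.4245.
All moduli strictly greater than 1? Yes.
Verdict: Stationary.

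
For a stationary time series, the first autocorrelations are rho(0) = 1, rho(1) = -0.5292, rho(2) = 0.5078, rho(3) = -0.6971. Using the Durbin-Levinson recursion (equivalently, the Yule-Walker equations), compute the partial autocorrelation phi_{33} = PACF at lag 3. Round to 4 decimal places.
\phi_{33} = -0.5340

The PACF at lag k is phi_{kk}, the last component of the solution
to the Yule-Walker system G_k phi = r_k where
  (G_k)_{ij} = rho(|i - j|), (r_k)_i = rho(i), i,j = 1..k.
Equivalently, Durbin-Levinson gives phi_{kk} iteratively:
  phi_{11} = rho(1)
  phi_{kk} = [rho(k) - sum_{j=1..k-1} phi_{k-1,j} rho(k-j)]
            / [1 - sum_{j=1..k-1} phi_{k-1,j} rho(j)],
  phi_{k,j} = phi_{k-1,j} - phi_{kk} phi_{k-1,k-j},  j = 1..k-1.
Step k = 1:
  phi_11 = rho(1) = -0.5292.
Step k = 2:
  phi_22 = [rho(2) - phi_11 rho(1)] / [1 - phi_11 rho(1)] = [0.5078 - (-0.5292)(-0.5292)] / [1 - (-0.5292)(-0.5292)]
         = 0.22774736 / 0.71994736 = 0.316339.
  Update: phi_21 = phi_11 - phi_22 phi_11 = -0.5292 - (0.316339)(-0.5292) = -0.361793.
Step k = 3:
  phi_33 = [rho(3) - phi_21 rho(2) - phi_22 rho(1)] / [1 - phi_21 rho(1) - phi_22 rho(2)]
    numerator   = -0.6971 - (-0.361793)(0.5078) - (0.316339)(-0.5292) = -0.34597474
    denominator = 1 - (-0.361793)(-0.5292) - (0.316339)(0.5078) = 0.64790201
  phi_33 = -0.34597474 / 0.64790201 = -0.534.
Therefore phi_{33} = -0.5340.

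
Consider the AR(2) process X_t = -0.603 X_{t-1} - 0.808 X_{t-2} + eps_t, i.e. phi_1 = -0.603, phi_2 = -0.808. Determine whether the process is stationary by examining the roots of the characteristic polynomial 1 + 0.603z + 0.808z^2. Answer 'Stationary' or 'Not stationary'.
\text{Stationary}

The AR(p) characteristic polynomial is P(z) = 1 + 0.603z + 0.808z^2.
Stationarity requires all roots to lie outside the unit circle, i.e. |z| > 1 for every root.
Set 1 + (0.603) z + (0.808) z^2 = 0, i.e. a z^2 + b z + c = 0 with a = 0.808, b = 0.603, c = 1.
Discriminant D = b^2 - 4ac = (0.603)^2 - 4*(0.808)*1 = 0.363609 - (3.232) = -2.868391.
D < 0, so the roots are the complex-conjugate pair z = (-b +/- i sqrt(-D)) / (2a) = -0.3731 +/- 1.048i.
For a conjugate pair |z|^2 = z * conj(z) = (product of roots) = c/a = 1/(0.808) = 1.237624, so |z| = sqrt(1.237624) = 1.1125 for both roots.
Moduli of all roots: 1.1125, 1.1125.
All moduli strictly greater than 1? Yes.
Verdict: Stationary.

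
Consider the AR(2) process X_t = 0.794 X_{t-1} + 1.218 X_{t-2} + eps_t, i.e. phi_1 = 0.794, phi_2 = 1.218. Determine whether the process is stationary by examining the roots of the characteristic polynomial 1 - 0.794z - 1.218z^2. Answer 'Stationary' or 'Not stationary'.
\text{Not stationary}

The AR(p) characteristic polynomial is P(z) = 1 - 0.794z - 1.218z^2.
Stationarity requires all roots to lie outside the unit circle, i.e. |z| > 1 for every root.
Set 1 + (-0.794) z + (-1.218) z^2 = 0, i.e. a z^2 + b z + c = 0 with a = -1.218, b = -0.794, c = 1.
Discriminant D = b^2 - 4ac = (-0.794)^2 - 4*(-1.218)*1 = 0.630436 - (-4.872) = 5.502436.
D >= 0, so the roots are real: z = (-b +/- sqrt(D)) / (2a) = (0.794 +/- 2.345727) / (-2.436).
  z_1 = (0.794 + 2.345727) / (-2.436) = -1.2889,   |z_1| = 1.2889.
  z_2 = (0.794 - 2.345727) / (-2.436) = 0.637,   |z_2| = 0.637.
Moduli of all roots: 1.2889, 0.6370.
All moduli strictly greater than 1? No.
Verdict: Not stationary.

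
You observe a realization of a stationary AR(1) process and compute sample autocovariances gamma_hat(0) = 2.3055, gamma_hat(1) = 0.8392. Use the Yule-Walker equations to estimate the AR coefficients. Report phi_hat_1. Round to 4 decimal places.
\hat\phi_{1} = 0.3640

The Yule-Walker equations for an AR(p) process read, in matrix form,
  Gamma_p phi = r_p,   with   (Gamma_p)_{ij} = gamma(|i - j|),
                       (r_p)_i = gamma(i),   i,j = 1..p.
Substitute the sample gammas (Toeplitz matrix and right-hand side of size 1):
  Gamma_p = [[2.3055]]
  r_p     = [0.8392]
With p = 1 this is the single equation gamma(0) phi_1 = gamma(1):
  phi_hat_1 = gamma(1) / gamma(0) = 0.8392 / 2.3055 = 0.3640.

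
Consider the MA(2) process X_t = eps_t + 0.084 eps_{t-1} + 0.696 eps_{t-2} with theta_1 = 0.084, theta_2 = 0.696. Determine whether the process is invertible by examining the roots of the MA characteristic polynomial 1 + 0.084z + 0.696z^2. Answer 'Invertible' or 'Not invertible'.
\text{Invertible}

The MA(q) characteristic polynomial is P(z) = 1 + 0.084z + 0.696z^2.
Invertibility requires all roots to lie outside the unit circle, i.e. |z| > 1 for every root.
Set 1 + (0.084) z + (0.696) z^2 = 0, i.e. a z^2 + b z + c = 0 with a = 0.696, b = 0.084, c = 1.
Discriminant D = b^2 - 4ac = (0.084)^2 - 4*(0.696)*1 = 0.007056 - (2.784) = -2.776944.
D < 0, so the roots are the complex-conjugate pair z = (-b +/- i sqrt(-D)) / (2a) = -0.0603 +/- 1.1971i.
For a conjugate pair |z|^2 = z * conj(z) = (product of roots) = c/a = 1/(0.696) = 1.436782, so |z| = sqrt(1.436782) = 1.1987 for both roots.
Moduli of all roots: 1.1987, 1.1987.
All moduli strictly greater than 1? Yes.
Verdict: Invertible.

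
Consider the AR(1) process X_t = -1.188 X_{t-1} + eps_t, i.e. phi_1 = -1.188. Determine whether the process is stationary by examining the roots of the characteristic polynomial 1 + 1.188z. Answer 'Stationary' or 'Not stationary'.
\text{Not stationary}

The AR(p) characteristic polynomial is P(z) = 1 + 1.188z.
Stationarity requires all roots to lie outside the unit circle, i.e. |z| > 1 for every root.
This is linear in z: 1 + (1.188) z = 0  =>  z = -1/(1.188) = -0.841751,  |z| = 0.841751.
Moduli of all roots: 0.8418.
All moduli strictly greater than 1? No.
Verdict: Not stationary.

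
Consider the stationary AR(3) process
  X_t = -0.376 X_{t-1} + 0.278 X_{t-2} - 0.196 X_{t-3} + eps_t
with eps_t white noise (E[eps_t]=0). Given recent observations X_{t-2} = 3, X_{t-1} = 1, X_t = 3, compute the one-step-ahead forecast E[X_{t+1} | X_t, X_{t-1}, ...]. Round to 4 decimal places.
E[X_{t+1} \mid \mathcal F_t] = -1.4380

For an AR(p) model X_t = c + sum_i phi_i X_{t-i} + eps_t, the
one-step-ahead conditional mean is
  E[X_{t+1} | X_t, ...] = c + sum_i phi_i X_{t+1-i}.
Substitute known values:
  E[X_{t+1} | ...] = (-0.376) * (3) + (0.278) * (1) + (-0.196) * (3)
                   = -1.4380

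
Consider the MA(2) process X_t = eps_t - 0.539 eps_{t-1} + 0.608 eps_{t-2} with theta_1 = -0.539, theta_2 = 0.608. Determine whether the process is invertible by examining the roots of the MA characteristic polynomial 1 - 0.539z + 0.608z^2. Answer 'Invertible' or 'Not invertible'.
\text{Invertible}

The MA(q) characteristic polynomial is P(z) = 1 - 0.539z + 0.608z^2.
Invertibility requires all roots to lie outside the unit circle, i.e. |z| > 1 for every root.
Set 1 + (-0.539) z + (0.608) z^2 = 0, i.e. a z^2 + b z + c = 0 with a = 0.608, b = -0.539, c = 1.
Discriminant D = b^2 - 4ac = (-0.539)^2 - 4*(0.608)*1 = 0.290521 - (2.432) = -2.141479.
D < 0, so the roots are the complex-conjugate pair z = (-b +/- i sqrt(-D)) / (2a) = 0.4433 +/- 1.2034i.
For a conjugate pair |z|^2 = z * conj(z) = (product of roots) = c/a = 1/(0.608) = 1.644737, so |z| = sqrt(1.644737) = 1.2825 for both roots.
Moduli of all roots: 1.2825, 1.2825.
All moduli strictly greater than 1? Yes.
Verdict: Invertible.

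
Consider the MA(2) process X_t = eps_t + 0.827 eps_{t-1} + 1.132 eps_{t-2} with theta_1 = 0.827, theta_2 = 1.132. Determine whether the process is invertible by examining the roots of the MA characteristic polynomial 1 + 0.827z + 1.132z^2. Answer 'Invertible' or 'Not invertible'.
\text{Not invertible}

The MA(q) characteristic polynomial is P(z) = 1 + 0.827z + 1.132z^2.
Invertibility requires all roots to lie outside the unit circle, i.e. |z| > 1 for every root.
Set 1 + (0.827) z + (1.132) z^2 = 0, i.e. a z^2 + b z + c = 0 with a = 1.132, b = 0.827, c = 1.
Discriminant D = b^2 - 4ac = (0.827)^2 - 4*(1.132)*1 = 0.683929 - (4.528) = -3.844071.
D < 0, so the roots are the complex-conjugate pair z = (-b +/- i sqrt(-D)) / (2a) = -0.3653 +/- 0.866i.
For a conjugate pair |z|^2 = z * conj(z) = (product of roots) = c/a = 1/(1.132) = 0.883392, so |z| = sqrt(0.883392) = 0.9399 for both roots.
Moduli of all roots: 0.9399, 0.9399.
All moduli strictly greater than 1? No.
Verdict: Not invertible.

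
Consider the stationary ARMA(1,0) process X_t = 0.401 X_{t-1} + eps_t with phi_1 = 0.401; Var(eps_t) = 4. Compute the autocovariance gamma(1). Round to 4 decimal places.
\gamma(1) = 1.9113

Multiply the model equation by X_{t-k} and take expectations. With theta_0 = psi_0 = 1 and psi_j the MA(infinity) weights, this gives
  gamma(k) - sum_i phi_i gamma(k-i) = c_k,
  c_k = sigma^2 * sum_{j=k..q} theta_j psi_{j-k}   (c_k = 0 for k > q),
using gamma(-m) = gamma(m).
Pure AR (q = 0): c_0 = sigma^2 = 4, c_k = 0 for k >= 1.
Equations for k = 0 and k = 1 (AR order 1):
  gamma(0) = phi_1 gamma(1) + c_0
  gamma(1) = phi_1 gamma(0) + c_1
Substituting the second into the first: gamma(0) (1 - phi_1^2) = c_0 + phi_1 c_1, so
  gamma(0) = c_0 / (1 - phi_1^2) = 4 / (1 - (0.401)^2) = 4 / 0.839199 = 4.76645.
  gamma(1) = phi_1 gamma(0) = (0.401)(4.76645) = 1.911346.
Therefore gamma(1) = 1.9113 (to 4 decimal places).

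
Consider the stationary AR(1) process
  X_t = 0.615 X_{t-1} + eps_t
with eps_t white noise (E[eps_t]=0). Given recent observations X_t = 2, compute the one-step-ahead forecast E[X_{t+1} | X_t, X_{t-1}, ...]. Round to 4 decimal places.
E[X_{t+1} \mid \mathcal F_t] = 1.2300

For an AR(p) model X_t = c + sum_i phi_i X_{t-i} + eps_t, the
one-step-ahead conditional mean is
  E[X_{t+1} | X_t, ...] = c + sum_i phi_i X_{t+1-i}.
Substitute known values:
  E[X_{t+1} | ...] = (0.615) * (2)
                   = 1.2300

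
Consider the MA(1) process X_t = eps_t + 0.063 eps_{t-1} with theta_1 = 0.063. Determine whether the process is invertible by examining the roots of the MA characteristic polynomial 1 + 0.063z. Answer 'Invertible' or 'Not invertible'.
\text{Invertible}

The MA(q) characteristic polynomial is P(z) = 1 + 0.063z.
Invertibility requires all roots to lie outside the unit circle, i.e. |z| > 1 for every root.
This is linear in z: 1 + (0.063) z = 0  =>  z = -1/(0.063) = -15.873016,  |z| = 15.873016.
Moduli of all roots: 15.8730.
All moduli strictly greater than 1? Yes.
Verdict: Invertible.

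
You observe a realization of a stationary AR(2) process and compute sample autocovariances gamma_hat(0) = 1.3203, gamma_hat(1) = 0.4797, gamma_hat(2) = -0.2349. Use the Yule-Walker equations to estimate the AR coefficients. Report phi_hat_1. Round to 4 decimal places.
\hat\phi_{1} = 0.4931

The Yule-Walker equations for an AR(p) process read, in matrix form,
  Gamma_p phi = r_p,   with   (Gamma_p)_{ij} = gamma(|i - j|),
                       (r_p)_i = gamma(i),   i,j = 1..p.
Substitute the sample gammas (Toeplitz matrix and right-hand side of size 2):
  Gamma_p = [[1.3203, 0.4797], [0.4797, 1.3203]]
  r_p     = [0.4797, -0.2349]
Written out:
  1.3203 phi_1 + 0.4797 phi_2 = 0.4797
  0.4797 phi_1 + 1.3203 phi_2 = -0.2349
Solve by Cramer's rule:
  det = gamma(0)^2 - gamma(1)^2 = (1.3203)^2 - (0.4797)^2 = 1.74319209 - 0.23011209 = 1.51308
  phi_hat_1 = [gamma(1) gamma(0) - gamma(1) gamma(2)] / det = [(0.4797)(1.3203) - (0.4797)(-0.2349)] / 1.51308 = 0.74602944 / 1.51308 = 0.4931
  phi_hat_2 = [gamma(0) gamma(2) - gamma(1)^2] / det = [(1.3203)(-0.2349) - (0.4797)^2] / 1.51308 = -0.54025056 / 1.51308 = -0.3571
So phi_hat = [0.4931, -0.3571].
Therefore phi_hat_1 = 0.4931.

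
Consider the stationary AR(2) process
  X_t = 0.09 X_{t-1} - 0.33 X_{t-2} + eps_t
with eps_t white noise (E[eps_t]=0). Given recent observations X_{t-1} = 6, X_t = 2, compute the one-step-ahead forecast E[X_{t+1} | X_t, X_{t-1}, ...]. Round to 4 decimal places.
E[X_{t+1} \mid \mathcal F_t] = -1.8000

For an AR(p) model X_t = c + sum_i phi_i X_{t-i} + eps_t, the
one-step-ahead conditional mean is
  E[X_{t+1} | X_t, ...] = c + sum_i phi_i X_{t+1-i}.
Substitute known values:
  E[X_{t+1} | ...] = (0.09) * (2) + (-0.33) * (6)
                   = -1.8000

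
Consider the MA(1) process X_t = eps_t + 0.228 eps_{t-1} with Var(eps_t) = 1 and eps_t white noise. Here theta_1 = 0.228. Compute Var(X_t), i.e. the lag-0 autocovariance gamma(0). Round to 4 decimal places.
\gamma(0) = 1.0520

For an MA(q) process X_t = eps_t + sum_i theta_i eps_{t-i} with
Var(eps_t) = sigma^2, the variance is
  gamma(0) = sigma^2 * (1 + sum_i theta_i^2).
  sum_i theta_i^2 = (0.228)^2 = 0.051984.
  gamma(0) = 1 * (1 + 0.051984) = 1 * 1.051984 = 1.051984, which rounds to 1.0520.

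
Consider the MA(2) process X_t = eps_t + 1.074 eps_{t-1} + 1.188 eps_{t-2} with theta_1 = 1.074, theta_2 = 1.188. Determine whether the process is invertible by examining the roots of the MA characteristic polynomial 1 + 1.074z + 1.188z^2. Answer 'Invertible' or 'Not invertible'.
\text{Not invertible}

The MA(q) characteristic polynomial is P(z) = 1 + 1.074z + 1.188z^2.
Invertibility requires all roots to lie outside the unit circle, i.e. |z| > 1 for every root.
Set 1 + (1.074) z + (1.188) z^2 = 0, i.e. a z^2 + b z + c = 0 with a = 1.188, b = 1.074, c = 1.
Discriminant D = b^2 - 4ac = (1.074)^2 - 4*(1.188)*1 = 1.153476 - (4.752) = -3.598524.
D < 0, so the roots are the complex-conjugate pair z = (-b +/- i sqrt(-D)) / (2a) = -0.452 +/- 0.7984i.
For a conjugate pair |z|^2 = z * conj(z) = (product of roots) = c/a = 1/(1.188) = 0.841751, so |z| = sqrt(0.841751) = 0.9175 for both roots.
Moduli of all roots: 0.9175, 0.9175.
All moduli strictly greater than 1? No.
Verdict: Not invertible.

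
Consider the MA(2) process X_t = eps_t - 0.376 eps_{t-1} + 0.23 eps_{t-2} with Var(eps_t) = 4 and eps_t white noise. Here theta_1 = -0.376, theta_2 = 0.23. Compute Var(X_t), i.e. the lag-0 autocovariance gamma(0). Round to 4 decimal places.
\gamma(0) = 4.7771

For an MA(q) process X_t = eps_t + sum_i theta_i eps_{t-i} with
Var(eps_t) = sigma^2, the variance is
  gamma(0) = sigma^2 * (1 + sum_i theta_i^2).
  sum_i theta_i^2 = (-0.376)^2 + (0.23)^2 = 0.141376 + 0.0529 = 0.194276.
  gamma(0) = 4 * (1 + 0.194276) = 4 * 1.194276 = 4.777104, which rounds to 4.7771.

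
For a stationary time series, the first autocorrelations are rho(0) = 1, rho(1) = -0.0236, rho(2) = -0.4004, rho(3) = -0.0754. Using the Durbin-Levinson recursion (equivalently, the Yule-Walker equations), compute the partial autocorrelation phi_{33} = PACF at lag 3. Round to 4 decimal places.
\phi_{33} = -0.1170

The PACF at lag k is phi_{kk}, the last component of the solution
to the Yule-Walker system G_k phi = r_k where
  (G_k)_{ij} = rho(|i - j|), (r_k)_i = rho(i), i,j = 1..k.
Equivalently, Durbin-Levinson gives phi_{kk} iteratively:
  phi_{11} = rho(1)
  phi_{kk} = [rho(k) - sum_{j=1..k-1} phi_{k-1,j} rho(k-j)]
            / [1 - sum_{j=1..k-1} phi_{k-1,j} rho(j)],
  phi_{k,j} = phi_{k-1,j} - phi_{kk} phi_{k-1,k-j},  j = 1..k-1.
Step k = 1:
  phi_11 = rho(1) = -0.0236.
Step k = 2:
  phi_22 = [rho(2) - phi_11 rho(1)] / [1 - phi_11 rho(1)] = [-0.4004 - (-0.0236)(-0.0236)] / [1 - (-0.0236)(-0.0236)]
         = -0.40095696 / 0.99944304 = -0.40118.
  Update: phi_21 = phi_11 - phi_22 phi_11 = -0.0236 - (-0.40118)(-0.0236) = -0.033068.
Step k = 3:
  phi_33 = [rho(3) - phi_21 rho(2) - phi_22 rho(1)] / [1 - phi_21 rho(1) - phi_22 rho(2)]
    numerator   = -0.0754 - (-0.033068)(-0.4004) - (-0.40118)(-0.0236) = -0.09810823
    denominator = 1 - (-0.033068)(-0.0236) - (-0.40118)(-0.4004) = 0.83858697
  phi_33 = -0.09810823 / 0.83858697 = -0.117.
Therefore phi_{33} = -0.1170.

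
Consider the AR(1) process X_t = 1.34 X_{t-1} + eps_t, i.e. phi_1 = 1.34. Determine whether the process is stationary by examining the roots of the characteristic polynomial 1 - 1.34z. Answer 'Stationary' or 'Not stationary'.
\text{Not stationary}

The AR(p) characteristic polynomial is P(z) = 1 - 1.34z.
Stationarity requires all roots to lie outside the unit circle, i.e. |z| > 1 for every root.
This is linear in z: 1 + (-1.34) z = 0  =>  z = -1/(-1.34) = 0.746269,  |z| = 0.746269.
Moduli of all roots: 0.7463.
All moduli strictly greater than 1? No.
Verdict: Not stationary.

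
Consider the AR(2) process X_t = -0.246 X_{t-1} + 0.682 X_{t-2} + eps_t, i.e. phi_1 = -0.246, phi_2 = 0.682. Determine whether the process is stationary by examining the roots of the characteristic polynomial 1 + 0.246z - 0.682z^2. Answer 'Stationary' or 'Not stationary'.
\text{Stationary}

The AR(p) characteristic polynomial is P(z) = 1 + 0.246z - 0.682z^2.
Stationarity requires all roots to lie outside the unit circle, i.e. |z| > 1 for every root.
Set 1 + (0.246) z + (-0.682) z^2 = 0, i.e. a z^2 + b z + c = 0 with a = -0.682, b = 0.246, c = 1.
Discriminant D = b^2 - 4ac = (0.246)^2 - 4*(-0.682)*1 = 0.060516 - (-2.728) = 2.788516.
D >= 0, so the roots are real: z = (-b +/- sqrt(D)) / (2a) = (-0.246 +/- 1.669885) / (-1.364).
  z_1 = (-0.246 + 1.669885) / (-1.364) = -1.0439,   |z_1| = 1.0439.
  z_2 = (-0.246 - 1.669885) / (-1.364) = 1.4046,   |z_2| = 1.4046.
Moduli of all roots: 1.0439, 1.4046.
All moduli strictly greater than 1? Yes.
Verdict: Stationary.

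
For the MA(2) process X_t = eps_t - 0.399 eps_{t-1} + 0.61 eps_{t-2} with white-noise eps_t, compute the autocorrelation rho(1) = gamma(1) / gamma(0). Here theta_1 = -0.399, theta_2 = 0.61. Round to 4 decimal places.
\rho(1) = -0.4195

For an MA(q) process with theta_0 = 1, the autocovariance is
  gamma(k) = sigma^2 * sum_{i=0..q-k} theta_i * theta_{i+k},
and rho(k) = gamma(k) / gamma(0). Sigma^2 cancels.
  numerator   = (1)*(-0.399) + (-0.399)*(0.61) = -0.64239.
  denominator = (1)^2 + (-0.399)^2 + (0.61)^2 = 1.531301.
  rho(1) = -0.64239 / 1.531301 = -0.4195.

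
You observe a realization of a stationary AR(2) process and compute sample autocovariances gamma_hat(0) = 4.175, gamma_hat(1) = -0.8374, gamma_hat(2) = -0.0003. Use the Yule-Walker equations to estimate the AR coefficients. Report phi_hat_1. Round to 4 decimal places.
\hat\phi_{1} = -0.2090

The Yule-Walker equations for an AR(p) process read, in matrix form,
  Gamma_p phi = r_p,   with   (Gamma_p)_{ij} = gamma(|i - j|),
                       (r_p)_i = gamma(i),   i,j = 1..p.
Substitute the sample gammas (Toeplitz matrix and right-hand side of size 2):
  Gamma_p = [[4.175, -0.8374], [-0.8374, 4.175]]
  r_p     = [-0.8374, -0.0003]
Written out:
  4.175 phi_1 - 0.8374 phi_2 = -0.8374
  -0.8374 phi_1 + 4.175 phi_2 = -0.0003
Solve by Cramer's rule:
  det = gamma(0)^2 - gamma(1)^2 = (4.175)^2 - (-0.8374)^2 = 17.430625 - 0.70123876 = 16.72938624
  phi_hat_1 = [gamma(1) gamma(0) - gamma(1) gamma(2)] / det = [(-0.8374)(4.175) - (-0.8374)(-0.0003)] / 16.72938624 = -3.49639622 / 16.72938624 = -0.209
  phi_hat_2 = [gamma(0) gamma(2) - gamma(1)^2] / det = [(4.175)(-0.0003) - (-0.8374)^2] / 16.72938624 = -0.70249126 / 16.72938624 = -0.042
So phi_hat = [-0.2090, -0.0420].
Therefore phi_hat_1 = -0.2090.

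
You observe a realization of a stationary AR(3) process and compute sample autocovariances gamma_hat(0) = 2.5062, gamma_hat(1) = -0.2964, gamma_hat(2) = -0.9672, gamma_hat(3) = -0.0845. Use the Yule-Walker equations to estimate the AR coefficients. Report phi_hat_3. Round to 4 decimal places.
\hat\phi_{3} = -0.1770

The Yule-Walker equations for an AR(p) process read, in matrix form,
  Gamma_p phi = r_p,   with   (Gamma_p)_{ij} = gamma(|i - j|),
                       (r_p)_i = gamma(i),   i,j = 1..p.
Substitute the sample gammas (Toeplitz matrix and right-hand side of size 3):
  Gamma_p = [[2.5062, -0.2964, -0.9672], [-0.2964, 2.5062, -0.2964], [-0.9672, -0.2964, 2.5062]]
  r_p     = [-0.2964, -0.9672, -0.0845]
Written out (R1..R3):
  (R1) 2.5062 phi_1 - 0.2964 phi_2 - 0.9672 phi_3 = -0.2964
  (R2) -0.2964 phi_1 + 2.5062 phi_2 - 0.2964 phi_3 = -0.9672
  (R3) -0.9672 phi_1 - 0.2964 phi_2 + 2.5062 phi_3 = -0.0845
Gaussian elimination:
  R2 <- R2 - (-0.2964/2.5062) R1 = R2 - (-0.118267) R1:  2.471146 phi_2 - 0.410788 phi_3 = -1.002254
  R3 <- R3 - (-0.9672/2.5062) R1 = R3 - (-0.385923) R1:  -0.410788 phi_2 + 2.132935 phi_3 = -0.198888
  R3 <- R3 - (-0.410788/2.471146) R2 = R3 - (-0.166234) R2:  2.064649 phi_3 = -0.365496
Back-substitution:
  phi_hat_3 = -0.365496 / 2.064649 = -0.177026
  phi_hat_2 = (-1.002254 - (-0.410788)(-0.177026)) / 2.471146 = -0.43501
  phi_hat_1 = (-0.2964 - (-0.2964)(-0.43501) - (-0.9672)(-0.177026)) / 2.5062 = -0.238032
So phi_hat = [-0.2380, -0.4350, -0.1770].
Therefore phi_hat_3 = -0.1770.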